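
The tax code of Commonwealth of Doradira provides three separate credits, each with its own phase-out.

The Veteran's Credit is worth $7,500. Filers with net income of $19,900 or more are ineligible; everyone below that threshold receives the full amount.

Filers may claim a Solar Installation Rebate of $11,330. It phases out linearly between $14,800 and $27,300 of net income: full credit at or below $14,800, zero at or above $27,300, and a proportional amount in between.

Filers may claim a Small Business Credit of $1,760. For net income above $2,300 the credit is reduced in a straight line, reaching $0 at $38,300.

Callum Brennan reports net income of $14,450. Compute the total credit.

$19,996

Veteran's Credit: $14,450 is below the $19,900 cutoff, so the full $7,500 applies.
Solar Installation Rebate: $14,450 is at or below the $14,800 threshold, so the full $11,330 applies.
Small Business Credit: $14,450 is $12,150 into a $36,000 phase-out range, leaving 23,850/36,000 of the credit: $1,760 × 23,850/36,000 = $1,166.
Total: $7,500 + $11,330 + $1,166 = $19,996.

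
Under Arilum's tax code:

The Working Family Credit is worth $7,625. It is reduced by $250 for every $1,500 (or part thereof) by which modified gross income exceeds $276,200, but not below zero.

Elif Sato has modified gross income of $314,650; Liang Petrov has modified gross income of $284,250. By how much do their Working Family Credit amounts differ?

Elif ($314,650): Working Family Credit: income exceeds $276,200 by $38,450, which is 26 full-or-partial $1,500 increments; reduction = 26 × $250 = $6,500, leaving $1,125.
Liang ($284,250): Working Family Credit: income exceeds $276,200 by $8,050, which is 6 full-or-partial $1,500 increments; reduction = 6 × $250 = $1,500, leaving $6,125.
Difference: |$1,125 − $6,125| = $5,000.

$5,000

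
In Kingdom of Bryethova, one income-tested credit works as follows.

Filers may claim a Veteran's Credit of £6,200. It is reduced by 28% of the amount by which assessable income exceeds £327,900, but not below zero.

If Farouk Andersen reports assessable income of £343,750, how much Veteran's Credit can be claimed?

£1,762

Veteran's Credit: 28% of the £15,850 excess over £327,900 is £4,438; credit = £6,200 − £4,438 = £1,762.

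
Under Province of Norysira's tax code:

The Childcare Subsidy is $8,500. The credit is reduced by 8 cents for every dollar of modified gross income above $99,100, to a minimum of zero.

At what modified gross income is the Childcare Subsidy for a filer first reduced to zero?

The credit falls by 8% of each dollar above $99,100, so it reaches zero when the excess is $8,500 / 8% = $106,250: income = $99,100 + $106,250 = $205,350.

$205,350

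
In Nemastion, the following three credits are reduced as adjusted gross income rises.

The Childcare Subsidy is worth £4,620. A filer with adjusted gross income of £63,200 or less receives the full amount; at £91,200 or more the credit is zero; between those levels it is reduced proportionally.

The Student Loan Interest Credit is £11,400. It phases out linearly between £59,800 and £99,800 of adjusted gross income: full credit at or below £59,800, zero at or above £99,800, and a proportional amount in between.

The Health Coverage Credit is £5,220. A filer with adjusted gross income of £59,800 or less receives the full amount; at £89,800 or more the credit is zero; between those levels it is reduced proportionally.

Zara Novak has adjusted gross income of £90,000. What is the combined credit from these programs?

Childcare Subsidy: £90,000 is £26,800 into a £28,000 phase-out range, leaving 1,200/28,000 of the credit: £4,620 × 1,200/28,000 = £198.
Student Loan Interest Credit: £90,000 is £30,200 into a £40,000 phase-out range, leaving 9,800/40,000 of the credit: £11,400 × 9,800/40,000 = £2,793.
Health Coverage Credit: £90,000 is at or above £89,800, so the credit is £0.
Total: £198 + £2,793 + £0 = £2,991.

£2,991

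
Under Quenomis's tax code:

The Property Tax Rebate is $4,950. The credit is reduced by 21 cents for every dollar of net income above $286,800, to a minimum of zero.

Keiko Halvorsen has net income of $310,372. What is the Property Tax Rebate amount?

$0

Property Tax Rebate: 21% of the $23,572 excess over $286,800 is $4,950.12 ≥ base, so the credit is $0.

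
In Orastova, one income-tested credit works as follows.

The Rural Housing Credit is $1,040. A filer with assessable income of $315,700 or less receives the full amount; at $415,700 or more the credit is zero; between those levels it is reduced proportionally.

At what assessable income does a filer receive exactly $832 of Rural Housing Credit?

$335,700

$832 is 832/1,040 of the full $1,040, so 208/1,040 of the $100,000 range has been used: income = $315,700 + $100,000 × 208/1,040 = $335,700.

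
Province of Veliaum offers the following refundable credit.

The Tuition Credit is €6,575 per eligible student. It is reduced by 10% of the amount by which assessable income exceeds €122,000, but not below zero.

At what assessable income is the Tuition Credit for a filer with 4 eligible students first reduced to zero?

€385,000

Full credit = 4 × €6,575 = €26,300.
The credit falls by 10% of each euro above €122,000, so it reaches zero when the excess is €26,300 / 10% = €263,000: income = €122,000 + €263,000 = €385,000.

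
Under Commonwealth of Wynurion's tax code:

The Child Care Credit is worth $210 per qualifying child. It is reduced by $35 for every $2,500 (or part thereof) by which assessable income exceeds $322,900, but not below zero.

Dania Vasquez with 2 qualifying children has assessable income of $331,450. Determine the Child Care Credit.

Child Care Credit: base = 2 × $210 = $420. income exceeds $322,900 by $8,550, which is 4 full-or-partial $2,500 increments; reduction = 4 × $35 = $140, leaving $280.

$280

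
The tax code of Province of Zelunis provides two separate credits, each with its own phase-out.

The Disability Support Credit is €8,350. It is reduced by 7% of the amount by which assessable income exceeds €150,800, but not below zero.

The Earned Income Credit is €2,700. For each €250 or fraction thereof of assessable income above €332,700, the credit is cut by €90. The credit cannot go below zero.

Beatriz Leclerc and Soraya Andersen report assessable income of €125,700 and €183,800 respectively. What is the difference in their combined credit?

€2,310

Beatriz (€125,700): Disability Support Credit: €125,700 is at or below the €150,800 threshold, so the full €8,350 applies. Earned Income Credit: €125,700 is at or below the €332,700 threshold, so the full €2,700 applies. total €8,350 + €2,700 = €11,050
Soraya (€183,800): Disability Support Credit: 7% of the €33,000 excess over €150,800 is €2,310; credit = €8,350 − €2,310 = €6,040. Earned Income Credit: €183,800 is at or below the €332,700 threshold, so the full €2,700 applies. total €6,040 + €2,700 = €8,740
Difference: |€11,050 − €8,740| = €2,310.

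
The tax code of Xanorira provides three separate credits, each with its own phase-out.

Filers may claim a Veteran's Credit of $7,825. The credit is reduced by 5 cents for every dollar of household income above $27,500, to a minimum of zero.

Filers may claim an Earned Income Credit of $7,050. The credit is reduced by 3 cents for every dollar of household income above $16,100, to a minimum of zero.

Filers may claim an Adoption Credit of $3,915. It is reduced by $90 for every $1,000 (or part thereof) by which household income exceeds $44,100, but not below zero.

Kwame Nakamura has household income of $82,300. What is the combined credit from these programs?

$10,554

Veteran's Credit: 5% of the $54,800 excess over $27,500 is $2,740; credit = $7,825 − $2,740 = $5,085.
Earned Income Credit: 3% of the $66,200 excess over $16,100 is $1,986; credit = $7,050 − $1,986 = $5,064.
Adoption Credit: income exceeds $44,100 by $38,200, which is 39 full-or-partial $1,000 increments; reduction = 39 × $90 = $3,510, leaving $405.
Total: $5,085 + $5,064 + $405 = $10,554.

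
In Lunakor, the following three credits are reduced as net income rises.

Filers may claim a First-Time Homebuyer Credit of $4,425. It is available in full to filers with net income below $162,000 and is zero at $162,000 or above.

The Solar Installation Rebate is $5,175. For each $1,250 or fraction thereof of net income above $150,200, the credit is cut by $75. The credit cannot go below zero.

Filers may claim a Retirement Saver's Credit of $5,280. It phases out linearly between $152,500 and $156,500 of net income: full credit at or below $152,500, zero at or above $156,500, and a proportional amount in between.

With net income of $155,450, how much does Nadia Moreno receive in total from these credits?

First-Time Homebuyer Credit: $155,450 is below the $162,000 cutoff, so the full $4,425 applies.
Solar Installation Rebate: income exceeds $150,200 by $5,250, which is 5 full-or-partial $1,250 increments; reduction = 5 × $75 = $375, leaving $4,800.
Retirement Saver's Credit: $155,450 is $2,950 into a $4,000 phase-out range, leaving 1,050/4,000 of the credit: $5,280 × 1,050/4,000 = $1,386.
Total: $4,425 + $4,800 + $1,386 = $10,611.

$10,611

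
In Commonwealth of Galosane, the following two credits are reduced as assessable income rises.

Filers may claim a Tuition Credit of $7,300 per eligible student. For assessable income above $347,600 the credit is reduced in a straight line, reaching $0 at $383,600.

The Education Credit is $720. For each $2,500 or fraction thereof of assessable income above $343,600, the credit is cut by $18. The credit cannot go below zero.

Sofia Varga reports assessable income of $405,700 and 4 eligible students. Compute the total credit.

Tuition Credit: base = 4 × $7,300 = $29,200. $405,700 is at or above $383,600, so the credit is $0.
Education Credit: income exceeds $343,600 by $62,100, which is 25 full-or-partial $2,500 increments; reduction = 25 × $18 = $450, leaving $270.
Total: $0 + $270 = $270.

$270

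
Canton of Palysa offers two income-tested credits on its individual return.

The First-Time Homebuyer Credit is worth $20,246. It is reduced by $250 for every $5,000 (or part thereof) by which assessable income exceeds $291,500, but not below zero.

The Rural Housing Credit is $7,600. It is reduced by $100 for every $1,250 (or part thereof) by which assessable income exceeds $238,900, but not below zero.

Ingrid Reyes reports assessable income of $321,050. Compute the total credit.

First-Time Homebuyer Credit: income exceeds $291,500 by $29,550, which is 6 full-or-partial $5,000 increments; reduction = 6 × $250 = $1,500, leaving $18,746.
Rural Housing Credit: income exceeds $238,900 by $82,150, which is 66 full-or-partial $1,250 increments; reduction = 66 × $100 = $6,600, leaving $1,000.
Total: $18,746 + $1,000 = $19,746.

$19,746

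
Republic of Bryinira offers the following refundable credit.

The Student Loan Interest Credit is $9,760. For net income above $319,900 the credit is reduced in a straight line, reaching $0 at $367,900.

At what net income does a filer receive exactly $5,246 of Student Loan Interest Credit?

$5,246 is 5,246/9,760 of the full $9,760, so 4,514/9,760 of the $48,000 range has been used: income = $319,900 + $48,000 × 4,514/9,760 = $342,100.

$342,100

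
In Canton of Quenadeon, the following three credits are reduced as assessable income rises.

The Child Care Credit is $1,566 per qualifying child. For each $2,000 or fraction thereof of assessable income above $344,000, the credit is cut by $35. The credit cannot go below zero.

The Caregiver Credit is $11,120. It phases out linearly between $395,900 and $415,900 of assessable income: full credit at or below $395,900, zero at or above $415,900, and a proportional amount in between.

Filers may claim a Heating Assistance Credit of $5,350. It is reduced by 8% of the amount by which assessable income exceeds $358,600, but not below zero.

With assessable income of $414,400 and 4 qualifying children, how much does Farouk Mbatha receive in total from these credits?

$6,724

Child Care Credit: base = 4 × $1,566 = $6,264. income exceeds $344,000 by $70,400, which is 36 full-or-partial $2,000 increments; reduction = 36 × $35 = $1,260, leaving $5,004.
Caregiver Credit: $414,400 is $18,500 into a $20,000 phase-out range, leaving 1,500/20,000 of the credit: $11,120 × 1,500/20,000 = $834.
Heating Assistance Credit: 8% of the $55,800 excess over $358,600 is $4,464; credit = $5,350 − $4,464 = $886.
Total: $5,004 + $834 + $886 = $6,724.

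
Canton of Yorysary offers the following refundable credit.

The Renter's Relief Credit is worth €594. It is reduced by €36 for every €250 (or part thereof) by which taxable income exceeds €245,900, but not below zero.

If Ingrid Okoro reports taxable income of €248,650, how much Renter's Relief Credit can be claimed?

€198

Renter's Relief Credit: income exceeds €245,900 by €2,750, which is 11 full-or-partial €250 increments; reduction = 11 × €36 = €396, leaving €198.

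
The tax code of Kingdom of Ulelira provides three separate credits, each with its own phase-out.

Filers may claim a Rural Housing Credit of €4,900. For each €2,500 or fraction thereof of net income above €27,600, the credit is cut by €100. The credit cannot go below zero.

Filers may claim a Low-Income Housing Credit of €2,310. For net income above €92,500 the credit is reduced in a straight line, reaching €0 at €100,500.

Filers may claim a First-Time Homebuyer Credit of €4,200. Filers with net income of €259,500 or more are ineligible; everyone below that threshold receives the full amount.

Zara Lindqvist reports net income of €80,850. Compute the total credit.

€9,210

Rural Housing Credit: income exceeds €27,600 by €53,250, which is 22 full-or-partial €2,500 increments; reduction = 22 × €100 = €2,200, leaving €2,700.
Low-Income Housing Credit: €80,850 is at or below the €92,500 threshold, so the full €2,310 applies.
First-Time Homebuyer Credit: €80,850 is below the €259,500 cutoff, so the full €4,200 applies.
Total: €2,700 + €2,310 + €4,200 = €9,210.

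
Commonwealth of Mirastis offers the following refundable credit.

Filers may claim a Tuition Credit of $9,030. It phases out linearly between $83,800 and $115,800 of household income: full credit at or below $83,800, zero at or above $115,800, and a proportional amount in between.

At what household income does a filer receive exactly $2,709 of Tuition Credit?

$106,200

$2,709 is 2,709/9,030 of the full $9,030, so 6,321/9,030 of the $32,000 range has been used: income = $83,800 + $32,000 × 6,321/9,030 = $106,200.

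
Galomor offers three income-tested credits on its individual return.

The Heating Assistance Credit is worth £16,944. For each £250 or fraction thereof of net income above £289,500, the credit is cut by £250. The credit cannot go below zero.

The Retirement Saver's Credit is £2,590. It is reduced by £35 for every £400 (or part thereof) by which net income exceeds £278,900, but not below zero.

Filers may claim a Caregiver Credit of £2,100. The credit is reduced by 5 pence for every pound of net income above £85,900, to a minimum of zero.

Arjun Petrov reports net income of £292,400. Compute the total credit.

Heating Assistance Credit: income exceeds £289,500 by £2,900, which is 12 full-or-partial £250 increments; reduction = 12 × £250 = £3,000, leaving £13,944.
Retirement Saver's Credit: income exceeds £278,900 by £13,500, which is 34 full-or-partial £400 increments; reduction = 34 × £35 = £1,190, leaving £1,400.
Caregiver Credit: 5% of the £206,500 excess over £85,900 is £10,325 ≥ base, so the credit is £0.
Total: £13,944 + £1,400 + £0 = £15,344.

£15,344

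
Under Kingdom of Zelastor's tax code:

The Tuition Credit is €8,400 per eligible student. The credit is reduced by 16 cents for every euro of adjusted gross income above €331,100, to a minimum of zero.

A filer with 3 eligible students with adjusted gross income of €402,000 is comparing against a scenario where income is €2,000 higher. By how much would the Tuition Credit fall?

At €402,000 — base = 3 × €8,400 = €25,200. 16% of the €70,900 excess over €331,100 is €11,344; credit = €25,200 − €11,344 = €13,856.
At €404,000 — base = 3 × €8,400 = €25,200. 16% of the €72,900 excess over €331,100 is €11,664; credit = €25,200 − €11,664 = €13,536.
Lost: €13,856 − €13,536 = €320.

€320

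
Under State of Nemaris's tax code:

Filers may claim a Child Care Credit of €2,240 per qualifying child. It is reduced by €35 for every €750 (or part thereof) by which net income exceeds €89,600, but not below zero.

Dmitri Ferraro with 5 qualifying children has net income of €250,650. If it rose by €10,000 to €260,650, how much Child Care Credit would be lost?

At €250,650 — base = 5 × €2,240 = €11,200. income exceeds €89,600 by €161,050, which is 215 full-or-partial €750 increments; reduction = 215 × €35 = €7,525, leaving €3,675.
At €260,650 — base = 5 × €2,240 = €11,200. income exceeds €89,600 by €171,050, which is 229 full-or-partial €750 increments; reduction = 229 × €35 = €8,015, leaving €3,185.
Lost: €3,675 − €3,185 = €490.

€490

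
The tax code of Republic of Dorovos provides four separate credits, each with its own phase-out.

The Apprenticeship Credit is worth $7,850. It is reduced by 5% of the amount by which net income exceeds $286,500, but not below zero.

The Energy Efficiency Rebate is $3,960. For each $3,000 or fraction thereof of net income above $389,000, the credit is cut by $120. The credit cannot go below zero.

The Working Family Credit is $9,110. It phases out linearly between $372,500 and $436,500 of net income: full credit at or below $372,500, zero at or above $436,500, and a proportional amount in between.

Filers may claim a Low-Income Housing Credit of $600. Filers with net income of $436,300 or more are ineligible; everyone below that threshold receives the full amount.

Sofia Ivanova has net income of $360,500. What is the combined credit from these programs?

Apprenticeship Credit: 5% of the $74,000 excess over $286,500 is $3,700; credit = $7,850 − $3,700 = $4,150.
Energy Efficiency Rebate: $360,500 is at or below the $389,000 threshold, so the full $3,960 applies.
Working Family Credit: $360,500 is at or below the $372,500 threshold, so the full $9,110 applies.
Low-Income Housing Credit: $360,500 is below the $436,300 cutoff, so the full $600 applies.
Total: $4,150 + $3,960 + $9,110 + $600 = $17,820.

$17,820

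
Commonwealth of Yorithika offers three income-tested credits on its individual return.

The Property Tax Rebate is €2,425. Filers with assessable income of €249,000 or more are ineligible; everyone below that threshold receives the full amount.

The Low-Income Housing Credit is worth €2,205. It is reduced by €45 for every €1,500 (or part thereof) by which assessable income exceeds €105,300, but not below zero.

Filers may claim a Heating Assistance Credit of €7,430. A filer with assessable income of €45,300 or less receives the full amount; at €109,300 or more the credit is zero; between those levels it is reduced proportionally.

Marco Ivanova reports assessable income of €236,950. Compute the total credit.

Property Tax Rebate: €236,950 is below the €249,000 cutoff, so the full €2,425 applies.
Low-Income Housing Credit: income exceeds €105,300 by €131,650 → 88 increments × €45 = €3,960 ≥ base, so the credit is €0.
Heating Assistance Credit: €236,950 is at or above €109,300, so the credit is €0.
Total: €2,425 + €0 + €0 = €2,425.

€2,425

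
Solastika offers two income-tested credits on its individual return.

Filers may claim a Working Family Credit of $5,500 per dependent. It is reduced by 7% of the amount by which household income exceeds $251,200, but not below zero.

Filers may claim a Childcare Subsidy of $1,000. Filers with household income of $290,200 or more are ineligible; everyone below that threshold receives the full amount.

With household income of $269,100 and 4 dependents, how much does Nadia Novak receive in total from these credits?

Working Family Credit: base = 4 × $5,500 = $22,000. 7% of the $17,900 excess over $251,200 is $1,253; credit = $22,000 − $1,253 = $20,747.
Childcare Subsidy: $269,100 is below the $290,200 cutoff, so the full $1,000 applies.
Total: $20,747 + $1,000 = $21,747.

$21,747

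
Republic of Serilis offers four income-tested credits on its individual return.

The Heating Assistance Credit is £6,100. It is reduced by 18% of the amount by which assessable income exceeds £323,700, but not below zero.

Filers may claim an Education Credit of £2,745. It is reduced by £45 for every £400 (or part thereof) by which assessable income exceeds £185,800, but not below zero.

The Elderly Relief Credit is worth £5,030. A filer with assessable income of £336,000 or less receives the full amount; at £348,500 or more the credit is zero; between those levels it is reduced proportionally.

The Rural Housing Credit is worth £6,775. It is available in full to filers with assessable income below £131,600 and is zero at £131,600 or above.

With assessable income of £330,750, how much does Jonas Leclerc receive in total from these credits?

Heating Assistance Credit: 18% of the £7,050 excess over £323,700 is £1,269; credit = £6,100 − £1,269 = £4,831.
Education Credit: income exceeds £185,800 by £144,950 → 363 increments × £45 = £16,335 ≥ base, so the credit is £0.
Elderly Relief Credit: £330,750 is at or below the £336,000 threshold, so the full £5,030 applies.
Rural Housing Credit: £330,750 meets or exceeds the £131,600 cutoff, so the credit is £0.
Total: £4,831 + £0 + £5,030 + £0 = £9,861.

£9,861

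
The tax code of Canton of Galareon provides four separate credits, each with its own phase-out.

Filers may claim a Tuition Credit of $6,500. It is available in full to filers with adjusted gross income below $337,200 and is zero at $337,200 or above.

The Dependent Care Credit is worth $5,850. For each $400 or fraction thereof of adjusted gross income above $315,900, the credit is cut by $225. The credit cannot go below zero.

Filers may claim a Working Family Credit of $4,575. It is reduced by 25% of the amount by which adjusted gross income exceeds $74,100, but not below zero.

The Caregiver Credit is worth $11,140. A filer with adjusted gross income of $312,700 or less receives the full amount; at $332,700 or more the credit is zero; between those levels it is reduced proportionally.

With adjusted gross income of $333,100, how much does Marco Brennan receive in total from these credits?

$6,500

Tuition Credit: $333,100 is below the $337,200 cutoff, so the full $6,500 applies.
Dependent Care Credit: income exceeds $315,900 by $17,200 → 43 increments × $225 = $9,675 ≥ base, so the credit is $0.
Working Family Credit: 25% of the $259,000 excess over $74,100 is $64,750 ≥ base, so the credit is $0.
Caregiver Credit: $333,100 is at or above $332,700, so the credit is $0.
Total: $6,500 + $0 + $0 + $0 = $6,500.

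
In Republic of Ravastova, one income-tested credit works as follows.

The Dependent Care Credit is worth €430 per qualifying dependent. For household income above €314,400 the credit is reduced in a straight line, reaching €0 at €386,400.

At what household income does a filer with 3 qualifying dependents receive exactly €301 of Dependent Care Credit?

Full credit = 3 × €430 = €1,290.
€301 is 301/1,290 of the full €1,290, so 989/1,290 of the €72,000 range has been used: income = €314,400 + €72,000 × 989/1,290 = €369,600.

€369,600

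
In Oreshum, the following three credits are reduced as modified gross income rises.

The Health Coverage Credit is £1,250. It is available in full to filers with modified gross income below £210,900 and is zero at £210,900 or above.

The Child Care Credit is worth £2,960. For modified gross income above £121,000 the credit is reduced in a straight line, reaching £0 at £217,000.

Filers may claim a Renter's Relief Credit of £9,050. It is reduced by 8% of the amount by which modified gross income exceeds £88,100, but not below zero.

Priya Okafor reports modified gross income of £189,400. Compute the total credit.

£3,047

Health Coverage Credit: £189,400 is below the £210,900 cutoff, so the full £1,250 applies.
Child Care Credit: £189,400 is £68,400 into a £96,000 phase-out range, leaving 27,600/96,000 of the credit: £2,960 × 27,600/96,000 = £851.
Renter's Relief Credit: 8% of the £101,300 excess over £88,100 is £8,104; credit = £9,050 − £8,104 = £946.
Total: £1,250 + £851 + £946 = £3,047.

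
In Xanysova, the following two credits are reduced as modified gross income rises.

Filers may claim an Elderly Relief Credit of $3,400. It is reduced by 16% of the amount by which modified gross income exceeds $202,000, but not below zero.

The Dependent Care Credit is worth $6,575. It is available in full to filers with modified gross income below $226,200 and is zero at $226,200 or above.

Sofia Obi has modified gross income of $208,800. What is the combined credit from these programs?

$8,887

Elderly Relief Credit: 16% of the $6,800 excess over $202,000 is $1,088; credit = $3,400 − $1,088 = $2,312.
Dependent Care Credit: $208,800 is below the $226,200 cutoff, so the full $6,575 applies.
Total: $2,312 + $6,575 = $8,887.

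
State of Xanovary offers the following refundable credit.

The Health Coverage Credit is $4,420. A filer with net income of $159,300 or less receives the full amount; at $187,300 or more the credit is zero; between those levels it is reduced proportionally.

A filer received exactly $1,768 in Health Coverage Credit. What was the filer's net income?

$176,100

$1,768 is 1,768/4,420 of the full $4,420, so 2,652/4,420 of the $28,000 range has been used: income = $159,300 + $28,000 × 2,652/4,420 = $176,100.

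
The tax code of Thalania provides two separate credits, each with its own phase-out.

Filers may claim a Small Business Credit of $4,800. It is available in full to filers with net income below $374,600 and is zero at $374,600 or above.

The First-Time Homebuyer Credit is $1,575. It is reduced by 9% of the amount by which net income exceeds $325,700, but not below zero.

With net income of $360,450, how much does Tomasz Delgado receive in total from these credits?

Small Business Credit: $360,450 is below the $374,600 cutoff, so the full $4,800 applies.
First-Time Homebuyer Credit: 9% of the $34,750 excess over $325,700 is $3,127.50 ≥ base, so the credit is $0.
Total: $4,800 + $0 = $4,800.

$4,800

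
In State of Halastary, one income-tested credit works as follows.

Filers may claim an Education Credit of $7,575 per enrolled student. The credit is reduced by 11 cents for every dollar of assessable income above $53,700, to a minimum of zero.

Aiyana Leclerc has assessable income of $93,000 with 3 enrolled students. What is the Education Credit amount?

$18,402

Education Credit: base = 3 × $7,575 = $22,725. 11% of the $39,300 excess over $53,700 is $4,323; credit = $22,725 − $4,323 = $18,402.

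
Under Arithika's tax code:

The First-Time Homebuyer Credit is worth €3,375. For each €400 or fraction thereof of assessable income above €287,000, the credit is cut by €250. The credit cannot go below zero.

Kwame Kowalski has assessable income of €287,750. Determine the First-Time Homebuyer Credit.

First-Time Homebuyer Credit: income exceeds €287,000 by €750, which is 2 full-or-partial €400 increments; reduction = 2 × €250 = €500, leaving €2,875.

€2,875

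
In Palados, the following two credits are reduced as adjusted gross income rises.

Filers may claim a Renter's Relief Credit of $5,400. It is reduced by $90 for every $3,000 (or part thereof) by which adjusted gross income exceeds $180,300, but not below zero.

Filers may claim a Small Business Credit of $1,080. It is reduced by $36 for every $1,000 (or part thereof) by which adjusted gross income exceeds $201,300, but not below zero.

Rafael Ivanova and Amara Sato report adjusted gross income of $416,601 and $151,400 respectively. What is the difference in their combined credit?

Rafael ($416,601): Renter's Relief Credit: income exceeds $180,300 by $236,301 → 79 increments × $90 = $7,110 ≥ base, so the credit is $0. Small Business Credit: income exceeds $201,300 by $215,301 → 216 increments × $36 = $7,776 ≥ base, so the credit is $0. total $0 + $0 = $0
Amara ($151,400): Renter's Relief Credit: $151,400 is at or below the $180,300 threshold, so the full $5,400 applies. Small Business Credit: $151,400 is at or below the $201,300 threshold, so the full $1,080 applies. total $5,400 + $1,080 = $6,480
Difference: |$0 − $6,480| = $6,480.

$6,480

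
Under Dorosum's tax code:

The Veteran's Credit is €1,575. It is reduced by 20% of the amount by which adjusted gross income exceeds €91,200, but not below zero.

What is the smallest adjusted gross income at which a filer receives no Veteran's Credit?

The credit falls by 20% of each euro above €91,200, so it reaches zero when the excess is €1,575 / 20% = €7,875: income = €91,200 + €7,875 = €99,075.

€99,075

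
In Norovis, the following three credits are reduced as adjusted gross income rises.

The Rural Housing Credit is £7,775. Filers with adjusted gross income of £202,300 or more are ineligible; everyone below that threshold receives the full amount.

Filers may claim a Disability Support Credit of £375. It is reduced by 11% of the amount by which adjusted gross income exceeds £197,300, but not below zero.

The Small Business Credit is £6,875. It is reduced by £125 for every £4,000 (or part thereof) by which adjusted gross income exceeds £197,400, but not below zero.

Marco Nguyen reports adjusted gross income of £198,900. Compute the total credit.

Rural Housing Credit: £198,900 is below the £202,300 cutoff, so the full £7,775 applies.
Disability Support Credit: 11% of the £1,600 excess over £197,300 is £176; credit = £375 − £176 = £199.
Small Business Credit: income exceeds £197,400 by £1,500, which is 1 full-or-partial £4,000 increment; reduction = 1 × £125 = £125, leaving £6,750.
Total: £7,775 + £199 + £6,750 = £14,724.

£14,724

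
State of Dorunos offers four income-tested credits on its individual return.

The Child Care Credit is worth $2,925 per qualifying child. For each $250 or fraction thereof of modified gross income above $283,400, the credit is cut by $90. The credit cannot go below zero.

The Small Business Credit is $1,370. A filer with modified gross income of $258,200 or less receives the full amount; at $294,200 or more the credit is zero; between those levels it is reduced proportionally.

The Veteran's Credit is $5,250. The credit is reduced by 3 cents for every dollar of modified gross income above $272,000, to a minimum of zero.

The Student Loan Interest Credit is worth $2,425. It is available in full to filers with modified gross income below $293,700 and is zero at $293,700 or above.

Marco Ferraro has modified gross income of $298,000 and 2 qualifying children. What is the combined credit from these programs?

$5,010

Child Care Credit: base = 2 × $2,925 = $5,850. income exceeds $283,400 by $14,600, which is 59 full-or-partial $250 increments; reduction = 59 × $90 = $5,310, leaving $540.
Small Business Credit: $298,000 is at or above $294,200, so the credit is $0.
Veteran's Credit: 3% of the $26,000 excess over $272,000 is $780; credit = $5,250 − $780 = $4,470.
Student Loan Interest Credit: $298,000 meets or exceeds the $293,700 cutoff, so the credit is $0.
Total: $540 + $0 + $4,470 + $0 = $5,010.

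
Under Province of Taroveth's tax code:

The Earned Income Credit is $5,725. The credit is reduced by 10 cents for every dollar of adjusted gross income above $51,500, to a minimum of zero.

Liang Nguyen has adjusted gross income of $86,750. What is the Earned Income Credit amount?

Earned Income Credit: 10% of the $35,250 excess over $51,500 is $3,525; credit = $5,725 − $3,525 = $2,200.

$2,200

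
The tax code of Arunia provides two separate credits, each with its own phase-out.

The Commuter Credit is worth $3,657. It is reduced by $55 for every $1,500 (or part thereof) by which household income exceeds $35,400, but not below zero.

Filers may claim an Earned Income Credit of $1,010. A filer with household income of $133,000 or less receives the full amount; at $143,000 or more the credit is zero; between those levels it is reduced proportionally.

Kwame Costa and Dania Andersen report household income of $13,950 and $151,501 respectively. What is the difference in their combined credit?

Kwame ($13,950): Commuter Credit: $13,950 is at or below the $35,400 threshold, so the full $3,657 applies. Earned Income Credit: $13,950 is at or below the $133,000 threshold, so the full $1,010 applies. total $3,657 + $1,010 = $4,667
Dania ($151,501): Commuter Credit: income exceeds $35,400 by $116,101 → 78 increments × $55 = $4,290 ≥ base, so the credit is $0. Earned Income Credit: $151,501 is at or above $143,000, so the credit is $0. total $0 + $0 = $0
Difference: |$4,667 − $0| = $4,667.

$4,667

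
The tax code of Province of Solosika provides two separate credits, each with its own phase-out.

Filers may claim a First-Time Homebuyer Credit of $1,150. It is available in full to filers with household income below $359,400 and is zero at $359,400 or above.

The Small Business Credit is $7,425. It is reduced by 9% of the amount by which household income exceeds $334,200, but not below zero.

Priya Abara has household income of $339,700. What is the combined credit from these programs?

First-Time Homebuyer Credit: $339,700 is below the $359,400 cutoff, so the full $1,150 applies.
Small Business Credit: 9% of the $5,500 excess over $334,200 is $495; credit = $7,425 − $495 = $6,930.
Total: $1,150 + $6,930 = $8,080.

$8,080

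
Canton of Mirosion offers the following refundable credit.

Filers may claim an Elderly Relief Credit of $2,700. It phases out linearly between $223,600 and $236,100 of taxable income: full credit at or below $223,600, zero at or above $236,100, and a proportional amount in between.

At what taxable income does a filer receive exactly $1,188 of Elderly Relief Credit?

$230,600

$1,188 is 1,188/2,700 of the full $2,700, so 1,512/2,700 of the $12,500 range has been used: income = $223,600 + $12,500 × 1,512/2,700 = $230,600.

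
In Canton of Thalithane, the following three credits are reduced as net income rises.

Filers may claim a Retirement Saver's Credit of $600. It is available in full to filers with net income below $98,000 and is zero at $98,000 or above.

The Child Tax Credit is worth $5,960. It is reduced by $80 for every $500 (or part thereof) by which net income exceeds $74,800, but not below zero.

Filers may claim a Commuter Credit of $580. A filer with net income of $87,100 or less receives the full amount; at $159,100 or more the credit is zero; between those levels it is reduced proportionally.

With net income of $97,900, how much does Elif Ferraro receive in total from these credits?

Retirement Saver's Credit: $97,900 is below the $98,000 cutoff, so the full $600 applies.
Child Tax Credit: income exceeds $74,800 by $23,100, which is 47 full-or-partial $500 increments; reduction = 47 × $80 = $3,760, leaving $2,200.
Commuter Credit: $97,900 is $10,800 into a $72,000 phase-out range, leaving 61,200/72,000 of the credit: $580 × 61,200/72,000 = $493.
Total: $600 + $2,200 + $493 = $3,293.

$3,293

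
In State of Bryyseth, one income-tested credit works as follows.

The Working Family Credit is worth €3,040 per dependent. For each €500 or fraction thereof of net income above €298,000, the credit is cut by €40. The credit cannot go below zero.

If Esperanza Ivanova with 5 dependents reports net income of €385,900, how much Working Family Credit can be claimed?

€8,160

Working Family Credit: base = 5 × €3,040 = €15,200. income exceeds €298,000 by €87,900, which is 176 full-or-partial €500 increments; reduction = 176 × €40 = €7,040, leaving €8,160.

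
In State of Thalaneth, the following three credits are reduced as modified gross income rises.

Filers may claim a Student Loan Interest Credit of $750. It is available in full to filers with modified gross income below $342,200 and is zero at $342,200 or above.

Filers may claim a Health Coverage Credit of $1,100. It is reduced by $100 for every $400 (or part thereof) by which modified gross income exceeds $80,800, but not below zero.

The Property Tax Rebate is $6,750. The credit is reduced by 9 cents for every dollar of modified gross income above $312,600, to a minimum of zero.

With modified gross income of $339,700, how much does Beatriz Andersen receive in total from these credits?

$5,061

Student Loan Interest Credit: $339,700 is below the $342,200 cutoff, so the full $750 applies.
Health Coverage Credit: income exceeds $80,800 by $258,900 → 648 increments × $100 = $64,800 ≥ base, so the credit is $0.
Property Tax Rebate: 9% of the $27,100 excess over $312,600 is $2,439; credit = $6,750 − $2,439 = $4,311.
Total: $750 + $0 + $4,311 = $5,061.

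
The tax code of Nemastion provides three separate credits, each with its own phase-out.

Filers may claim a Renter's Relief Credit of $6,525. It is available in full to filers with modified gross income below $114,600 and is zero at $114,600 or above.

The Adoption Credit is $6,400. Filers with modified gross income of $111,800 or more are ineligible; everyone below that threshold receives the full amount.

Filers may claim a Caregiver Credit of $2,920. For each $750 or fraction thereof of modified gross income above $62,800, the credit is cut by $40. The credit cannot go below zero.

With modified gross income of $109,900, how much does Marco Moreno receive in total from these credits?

$13,325

Renter's Relief Credit: $109,900 is below the $114,600 cutoff, so the full $6,525 applies.
Adoption Credit: $109,900 is below the $111,800 cutoff, so the full $6,400 applies.
Caregiver Credit: income exceeds $62,800 by $47,100, which is 63 full-or-partial $750 increments; reduction = 63 × $40 = $2,520, leaving $400.
Total: $6,525 + $6,400 + $400 = $13,325.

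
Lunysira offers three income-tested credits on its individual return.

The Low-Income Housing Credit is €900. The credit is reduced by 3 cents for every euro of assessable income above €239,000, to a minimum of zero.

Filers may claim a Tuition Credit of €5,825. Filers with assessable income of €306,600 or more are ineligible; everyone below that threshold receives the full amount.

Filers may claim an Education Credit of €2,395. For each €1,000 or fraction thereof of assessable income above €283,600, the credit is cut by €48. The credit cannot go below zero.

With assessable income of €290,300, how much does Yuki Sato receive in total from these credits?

Low-Income Housing Credit: 3% of the €51,300 excess over €239,000 is €1,539 ≥ base, so the credit is €0.
Tuition Credit: €290,300 is below the €306,600 cutoff, so the full €5,825 applies.
Education Credit: income exceeds €283,600 by €6,700, which is 7 full-or-partial €1,000 increments; reduction = 7 × €48 = €336, leaving €2,059.
Total: €0 + €5,825 + €2,059 = €7,884.

€7,884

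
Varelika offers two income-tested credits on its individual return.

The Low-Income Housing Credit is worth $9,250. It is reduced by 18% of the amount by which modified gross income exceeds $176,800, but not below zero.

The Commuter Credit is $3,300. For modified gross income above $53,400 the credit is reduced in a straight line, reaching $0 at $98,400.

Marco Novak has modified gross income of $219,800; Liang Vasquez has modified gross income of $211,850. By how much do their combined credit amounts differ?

$1,431

Marco ($219,800): Low-Income Housing Credit: 18% of the $43,000 excess over $176,800 is $7,740; credit = $9,250 − $7,740 = $1,510. Commuter Credit: $219,800 is at or above $98,400, so the credit is $0. total $1,510 + $0 = $1,510
Liang ($211,850): Low-Income Housing Credit: 18% of the $35,050 excess over $176,800 is $6,309; credit = $9,250 − $6,309 = $2,941. Commuter Credit: $211,850 is at or above $98,400, so the credit is $0. total $2,941 + $0 = $2,941
Difference: |$1,510 − $2,941| = $1,431.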